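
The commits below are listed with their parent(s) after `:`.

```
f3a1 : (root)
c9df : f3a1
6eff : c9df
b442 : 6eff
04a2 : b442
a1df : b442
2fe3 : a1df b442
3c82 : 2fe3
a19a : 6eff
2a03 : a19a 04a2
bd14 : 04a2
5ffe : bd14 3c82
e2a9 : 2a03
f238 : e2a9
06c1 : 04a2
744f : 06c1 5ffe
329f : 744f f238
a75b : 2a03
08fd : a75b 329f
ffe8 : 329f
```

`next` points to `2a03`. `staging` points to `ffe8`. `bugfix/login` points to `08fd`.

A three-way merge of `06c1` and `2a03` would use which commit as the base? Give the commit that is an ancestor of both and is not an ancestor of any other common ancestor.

Ancestors of 06c1: {04a2, 06c1, 6eff, b442, c9df, f3a1}.
Ancestors of 2a03: {04a2, 2a03, 6eff, a19a, b442, c9df, f3a1}.
Common ancestors: {04a2, 6eff, b442, c9df, f3a1}.
Among these, 04a2 is not an ancestor of any other common ancestor — it is the merge base.

04a2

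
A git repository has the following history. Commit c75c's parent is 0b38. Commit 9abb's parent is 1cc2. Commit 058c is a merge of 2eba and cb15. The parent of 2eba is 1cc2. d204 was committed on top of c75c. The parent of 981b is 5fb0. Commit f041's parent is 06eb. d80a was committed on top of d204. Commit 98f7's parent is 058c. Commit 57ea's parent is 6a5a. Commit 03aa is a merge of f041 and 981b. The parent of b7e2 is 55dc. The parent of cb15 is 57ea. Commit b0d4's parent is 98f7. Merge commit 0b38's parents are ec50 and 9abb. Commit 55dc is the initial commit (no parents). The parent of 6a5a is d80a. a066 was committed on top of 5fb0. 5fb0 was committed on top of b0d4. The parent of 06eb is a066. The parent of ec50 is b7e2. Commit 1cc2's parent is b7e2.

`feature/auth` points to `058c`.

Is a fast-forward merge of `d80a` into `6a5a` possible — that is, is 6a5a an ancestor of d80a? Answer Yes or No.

No

A fast-forward from 6a5a to d80a is possible iff 6a5a is an ancestor of d80a.
Ancestors of d80a: {0b38, 1cc2, 55dc, 9abb, b7e2, c75c, d204, d80a, ec50}.
6a5a is not among them, so fast-forward is not possible.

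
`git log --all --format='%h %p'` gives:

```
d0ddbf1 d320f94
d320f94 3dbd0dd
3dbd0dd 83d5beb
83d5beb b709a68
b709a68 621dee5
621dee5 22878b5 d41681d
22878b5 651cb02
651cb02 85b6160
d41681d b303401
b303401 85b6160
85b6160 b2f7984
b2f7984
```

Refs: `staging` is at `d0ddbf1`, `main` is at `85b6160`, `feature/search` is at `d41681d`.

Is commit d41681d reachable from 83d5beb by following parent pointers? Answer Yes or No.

Yes

Ancestors of 83d5beb (commits reachable by following parents): {22878b5, 621dee5, 651cb02, 83d5beb, 85b6160, b2f7984, b303401, b709a68, d41681d}.
d41681d is in that set, so it is an ancestor of 83d5beb.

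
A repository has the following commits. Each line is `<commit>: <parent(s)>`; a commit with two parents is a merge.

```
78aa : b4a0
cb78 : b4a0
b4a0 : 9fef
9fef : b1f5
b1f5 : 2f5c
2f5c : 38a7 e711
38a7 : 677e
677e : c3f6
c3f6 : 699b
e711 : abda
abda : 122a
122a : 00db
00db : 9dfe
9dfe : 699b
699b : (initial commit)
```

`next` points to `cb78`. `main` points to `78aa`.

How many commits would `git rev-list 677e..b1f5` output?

Reachable from b1f5: {00db, 122a, 2f5c, 38a7, 677e, 699b, 9dfe, abda, b1f5, c3f6, e711}.
Reachable from 677e: {677e, 699b, c3f6}.
In b1f5's history but not 677e's: {00db, 122a, 2f5c, 38a7, 9dfe, abda, b1f5, e711} — 8 commits.

8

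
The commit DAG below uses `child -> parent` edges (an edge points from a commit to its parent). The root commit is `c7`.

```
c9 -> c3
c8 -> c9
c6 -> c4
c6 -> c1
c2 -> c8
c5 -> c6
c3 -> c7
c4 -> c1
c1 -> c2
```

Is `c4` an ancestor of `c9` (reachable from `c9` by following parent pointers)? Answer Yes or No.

No

Ancestors of c9: {c3, c7, c9}.
c4 is not in that set, so it is not an ancestor of c9.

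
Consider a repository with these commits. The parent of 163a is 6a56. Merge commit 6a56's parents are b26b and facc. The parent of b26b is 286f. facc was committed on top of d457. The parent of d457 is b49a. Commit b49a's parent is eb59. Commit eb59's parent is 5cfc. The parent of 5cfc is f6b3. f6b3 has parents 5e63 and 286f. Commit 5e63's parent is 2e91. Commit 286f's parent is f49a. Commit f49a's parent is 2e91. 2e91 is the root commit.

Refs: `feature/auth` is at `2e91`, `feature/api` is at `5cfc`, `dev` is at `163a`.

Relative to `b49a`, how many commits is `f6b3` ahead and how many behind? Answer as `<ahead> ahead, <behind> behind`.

0 ahead, 3 behind

Reachable from f6b3: {286f, 2e91, 5e63, f49a, f6b3}.
Reachable from b49a: {286f, 2e91, 5cfc, 5e63, b49a, eb59, f49a, f6b3}.
Only in f6b3's history (ahead): {} — 0.
Only in b49a's history (behind): {5cfc, b49a, eb59} — 3.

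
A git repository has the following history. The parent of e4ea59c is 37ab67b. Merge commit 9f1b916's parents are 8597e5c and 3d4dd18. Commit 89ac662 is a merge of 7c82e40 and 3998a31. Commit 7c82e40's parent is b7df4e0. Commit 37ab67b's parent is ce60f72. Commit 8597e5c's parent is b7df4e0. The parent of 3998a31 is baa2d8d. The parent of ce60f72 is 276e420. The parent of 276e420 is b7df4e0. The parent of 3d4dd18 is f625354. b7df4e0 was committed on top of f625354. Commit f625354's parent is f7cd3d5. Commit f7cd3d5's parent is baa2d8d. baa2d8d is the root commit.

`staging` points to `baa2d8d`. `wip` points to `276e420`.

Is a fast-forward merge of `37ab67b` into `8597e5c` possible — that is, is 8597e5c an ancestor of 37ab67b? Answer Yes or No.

A fast-forward from 8597e5c to 37ab67b is possible iff 8597e5c is an ancestor of 37ab67b.
Ancestors of 37ab67b: {276e420, 37ab67b, b7df4e0, baa2d8d, ce60f72, f625354, f7cd3d5}.
8597e5c is not among them, so fast-forward is not possible.

No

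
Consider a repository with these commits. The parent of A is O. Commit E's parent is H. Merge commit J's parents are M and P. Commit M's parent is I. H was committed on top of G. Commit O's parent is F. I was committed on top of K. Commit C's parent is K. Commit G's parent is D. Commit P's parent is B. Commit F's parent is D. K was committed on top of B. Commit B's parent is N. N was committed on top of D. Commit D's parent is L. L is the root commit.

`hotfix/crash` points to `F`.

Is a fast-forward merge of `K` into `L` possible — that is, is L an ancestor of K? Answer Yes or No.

Yes

A fast-forward from L to K is possible iff L is an ancestor of K.
Ancestors of K: {B, D, K, L, N}.
L is among them, so fast-forward is possible.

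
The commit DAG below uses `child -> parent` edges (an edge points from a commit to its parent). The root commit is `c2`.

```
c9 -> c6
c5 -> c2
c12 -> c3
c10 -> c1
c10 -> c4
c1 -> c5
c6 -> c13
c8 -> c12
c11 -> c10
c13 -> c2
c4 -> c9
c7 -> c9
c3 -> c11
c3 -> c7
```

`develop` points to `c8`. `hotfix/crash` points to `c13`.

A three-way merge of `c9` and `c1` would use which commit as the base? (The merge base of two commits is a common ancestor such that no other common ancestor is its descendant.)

c2

Ancestors of c9: {c13, c2, c6, c9}.
Ancestors of c1: {c1, c2, c5}.
Common ancestors: {c2}.
The only common ancestor is c2, so it is the merge base.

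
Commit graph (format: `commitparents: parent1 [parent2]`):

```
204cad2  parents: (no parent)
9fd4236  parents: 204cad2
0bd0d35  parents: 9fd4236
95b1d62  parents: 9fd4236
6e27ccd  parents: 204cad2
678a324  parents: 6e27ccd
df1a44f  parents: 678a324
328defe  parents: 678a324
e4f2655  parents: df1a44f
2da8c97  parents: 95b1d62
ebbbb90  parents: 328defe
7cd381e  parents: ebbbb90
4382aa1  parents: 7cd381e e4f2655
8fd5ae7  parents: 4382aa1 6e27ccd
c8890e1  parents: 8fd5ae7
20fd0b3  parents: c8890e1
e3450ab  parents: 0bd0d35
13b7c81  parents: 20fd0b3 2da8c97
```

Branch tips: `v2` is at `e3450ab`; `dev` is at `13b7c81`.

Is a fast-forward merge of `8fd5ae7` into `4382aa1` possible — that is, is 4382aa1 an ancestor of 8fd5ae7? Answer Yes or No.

A fast-forward from 4382aa1 to 8fd5ae7 is possible iff 4382aa1 is an ancestor of 8fd5ae7.
Ancestors of 8fd5ae7: {204cad2, 328defe, 4382aa1, 678a324, 6e27ccd, 7cd381e, 8fd5ae7, df1a44f, e4f2655, ebbbb90}.
4382aa1 is among them, so fast-forward is possible.

Yes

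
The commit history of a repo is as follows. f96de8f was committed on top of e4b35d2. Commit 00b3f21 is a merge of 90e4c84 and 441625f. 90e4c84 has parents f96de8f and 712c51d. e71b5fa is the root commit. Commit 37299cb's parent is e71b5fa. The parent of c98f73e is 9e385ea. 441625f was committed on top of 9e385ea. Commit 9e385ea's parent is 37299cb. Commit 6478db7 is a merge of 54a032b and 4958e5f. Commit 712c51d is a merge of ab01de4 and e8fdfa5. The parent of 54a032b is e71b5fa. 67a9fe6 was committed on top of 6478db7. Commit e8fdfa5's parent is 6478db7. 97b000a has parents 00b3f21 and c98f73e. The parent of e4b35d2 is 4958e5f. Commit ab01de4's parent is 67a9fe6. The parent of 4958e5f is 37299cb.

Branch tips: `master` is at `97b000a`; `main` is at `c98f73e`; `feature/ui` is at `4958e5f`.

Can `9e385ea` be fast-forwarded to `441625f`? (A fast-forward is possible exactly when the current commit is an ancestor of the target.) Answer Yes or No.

A fast-forward from 9e385ea to 441625f is possible iff 9e385ea is an ancestor of 441625f.
Ancestors of 441625f: {37299cb, 441625f, 9e385ea, e71b5fa}.
9e385ea is among them, so fast-forward is possible.

Yes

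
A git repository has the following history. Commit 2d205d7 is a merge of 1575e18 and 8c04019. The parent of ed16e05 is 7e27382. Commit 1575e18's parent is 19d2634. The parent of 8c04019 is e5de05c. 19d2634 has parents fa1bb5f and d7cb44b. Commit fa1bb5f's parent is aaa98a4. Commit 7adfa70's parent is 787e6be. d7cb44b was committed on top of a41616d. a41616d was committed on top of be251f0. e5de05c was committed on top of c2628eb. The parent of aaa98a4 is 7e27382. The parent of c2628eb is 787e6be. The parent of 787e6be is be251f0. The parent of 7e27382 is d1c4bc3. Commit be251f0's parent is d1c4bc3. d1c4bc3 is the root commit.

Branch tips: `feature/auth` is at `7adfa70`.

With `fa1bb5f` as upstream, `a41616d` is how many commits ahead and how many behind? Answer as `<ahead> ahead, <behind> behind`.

2 ahead, 3 behind

Reachable from a41616d: {a41616d, be251f0, d1c4bc3}.
Reachable from fa1bb5f: {7e27382, aaa98a4, d1c4bc3, fa1bb5f}.
Only in a41616d's history (ahead): {a41616d, be251f0} — 2.
Only in fa1bb5f's history (behind): {7e27382, aaa98a4, fa1bb5f} — 3.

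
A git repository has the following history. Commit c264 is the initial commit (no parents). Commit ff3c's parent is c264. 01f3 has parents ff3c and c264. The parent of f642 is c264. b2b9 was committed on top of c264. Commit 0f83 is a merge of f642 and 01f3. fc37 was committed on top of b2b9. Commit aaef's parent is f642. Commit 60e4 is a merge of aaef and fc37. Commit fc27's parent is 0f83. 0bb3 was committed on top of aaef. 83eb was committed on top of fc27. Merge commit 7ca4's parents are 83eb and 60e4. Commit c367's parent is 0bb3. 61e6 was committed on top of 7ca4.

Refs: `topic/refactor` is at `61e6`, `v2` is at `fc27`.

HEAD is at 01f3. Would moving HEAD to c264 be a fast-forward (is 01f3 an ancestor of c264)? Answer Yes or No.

No

A fast-forward from 01f3 to c264 is possible iff 01f3 is an ancestor of c264.
Ancestors of c264: {c264}.
01f3 is not among them, so fast-forward is not possible.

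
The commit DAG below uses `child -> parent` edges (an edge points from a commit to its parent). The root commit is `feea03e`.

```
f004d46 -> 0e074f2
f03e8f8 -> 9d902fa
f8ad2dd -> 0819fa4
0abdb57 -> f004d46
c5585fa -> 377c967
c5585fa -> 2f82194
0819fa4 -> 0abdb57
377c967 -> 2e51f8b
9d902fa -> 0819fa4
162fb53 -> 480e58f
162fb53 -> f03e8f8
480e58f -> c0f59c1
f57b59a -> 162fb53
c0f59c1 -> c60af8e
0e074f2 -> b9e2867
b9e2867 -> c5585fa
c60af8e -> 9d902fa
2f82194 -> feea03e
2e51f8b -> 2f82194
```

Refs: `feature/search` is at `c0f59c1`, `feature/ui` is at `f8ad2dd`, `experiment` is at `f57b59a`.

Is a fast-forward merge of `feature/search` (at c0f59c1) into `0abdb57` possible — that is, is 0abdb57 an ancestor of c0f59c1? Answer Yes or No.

A fast-forward from 0abdb57 to c0f59c1 is possible iff 0abdb57 is an ancestor of c0f59c1.
Ancestors of c0f59c1: {0819fa4, 0abdb57, 0e074f2, 2e51f8b, 2f82194, 377c967, 9d902fa, b9e2867, c0f59c1, c5585fa, c60af8e, f004d46, feea03e}.
0abdb57 is among them, so fast-forward is possible.

Yes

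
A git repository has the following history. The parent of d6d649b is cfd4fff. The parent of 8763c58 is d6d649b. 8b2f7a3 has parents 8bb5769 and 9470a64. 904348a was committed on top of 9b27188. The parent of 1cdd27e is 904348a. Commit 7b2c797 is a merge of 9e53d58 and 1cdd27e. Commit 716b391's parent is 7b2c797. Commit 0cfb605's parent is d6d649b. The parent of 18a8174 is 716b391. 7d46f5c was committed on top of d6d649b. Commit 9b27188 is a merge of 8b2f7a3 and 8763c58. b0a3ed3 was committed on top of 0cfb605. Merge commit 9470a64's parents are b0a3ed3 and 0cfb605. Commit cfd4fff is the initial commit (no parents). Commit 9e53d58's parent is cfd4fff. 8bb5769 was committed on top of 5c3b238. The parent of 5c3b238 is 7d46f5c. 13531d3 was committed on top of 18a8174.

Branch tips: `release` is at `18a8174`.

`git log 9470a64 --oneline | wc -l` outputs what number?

Walking parent pointers from 9470a64: reachable set = {0cfb605, 9470a64, b0a3ed3, cfd4fff, d6d649b}.
That is 5 commits.

5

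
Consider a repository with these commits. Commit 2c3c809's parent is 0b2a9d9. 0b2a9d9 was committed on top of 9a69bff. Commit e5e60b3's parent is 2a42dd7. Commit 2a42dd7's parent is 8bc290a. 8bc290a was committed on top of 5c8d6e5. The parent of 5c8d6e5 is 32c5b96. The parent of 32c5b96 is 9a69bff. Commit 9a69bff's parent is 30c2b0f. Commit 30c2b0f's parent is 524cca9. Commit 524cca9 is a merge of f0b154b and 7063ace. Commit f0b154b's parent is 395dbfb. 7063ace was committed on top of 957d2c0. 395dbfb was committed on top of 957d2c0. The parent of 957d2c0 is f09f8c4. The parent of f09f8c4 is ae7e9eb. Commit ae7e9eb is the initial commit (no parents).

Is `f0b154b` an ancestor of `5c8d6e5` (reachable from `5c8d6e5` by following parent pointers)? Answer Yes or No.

Yes

Ancestors of 5c8d6e5 (commits reachable by following parents): {30c2b0f, 32c5b96, 395dbfb, 524cca9, 5c8d6e5, 7063ace, 957d2c0, 9a69bff, ae7e9eb, f09f8c4, f0b154b}.
f0b154b is in that set, so it is an ancestor of 5c8d6e5.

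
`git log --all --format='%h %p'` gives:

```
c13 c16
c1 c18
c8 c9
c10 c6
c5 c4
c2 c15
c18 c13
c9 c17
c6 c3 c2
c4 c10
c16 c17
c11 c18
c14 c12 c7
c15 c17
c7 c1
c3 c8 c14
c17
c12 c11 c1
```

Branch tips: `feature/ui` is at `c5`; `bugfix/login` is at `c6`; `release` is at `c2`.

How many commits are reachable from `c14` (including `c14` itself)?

9

Walking parent pointers from c14: reachable set = {c1, c11, c12, c13, c14, c16, c17, c18, c7}.
That is 9 commits.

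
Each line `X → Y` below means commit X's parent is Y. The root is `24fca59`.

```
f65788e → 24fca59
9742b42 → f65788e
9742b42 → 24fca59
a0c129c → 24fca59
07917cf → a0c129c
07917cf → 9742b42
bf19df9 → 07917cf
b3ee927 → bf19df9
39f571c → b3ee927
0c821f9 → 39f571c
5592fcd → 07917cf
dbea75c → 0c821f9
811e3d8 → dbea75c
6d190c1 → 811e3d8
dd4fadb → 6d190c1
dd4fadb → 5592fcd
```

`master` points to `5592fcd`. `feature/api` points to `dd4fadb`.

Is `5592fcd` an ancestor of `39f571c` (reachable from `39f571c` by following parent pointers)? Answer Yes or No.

Ancestors of 39f571c: {07917cf, 24fca59, 39f571c, 9742b42, a0c129c, b3ee927, bf19df9, f65788e}.
5592fcd is not in that set, so it is not an ancestor of 39f571c.

No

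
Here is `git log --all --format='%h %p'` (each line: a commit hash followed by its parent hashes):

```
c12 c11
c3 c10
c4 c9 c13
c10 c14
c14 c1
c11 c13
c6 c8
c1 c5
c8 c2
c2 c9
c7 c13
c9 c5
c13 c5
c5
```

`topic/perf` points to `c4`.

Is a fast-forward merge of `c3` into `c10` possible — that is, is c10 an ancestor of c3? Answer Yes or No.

A fast-forward from c10 to c3 is possible iff c10 is an ancestor of c3.
Ancestors of c3: {c1, c10, c14, c3, c5}.
c10 is among them, so fast-forward is possible.

Yes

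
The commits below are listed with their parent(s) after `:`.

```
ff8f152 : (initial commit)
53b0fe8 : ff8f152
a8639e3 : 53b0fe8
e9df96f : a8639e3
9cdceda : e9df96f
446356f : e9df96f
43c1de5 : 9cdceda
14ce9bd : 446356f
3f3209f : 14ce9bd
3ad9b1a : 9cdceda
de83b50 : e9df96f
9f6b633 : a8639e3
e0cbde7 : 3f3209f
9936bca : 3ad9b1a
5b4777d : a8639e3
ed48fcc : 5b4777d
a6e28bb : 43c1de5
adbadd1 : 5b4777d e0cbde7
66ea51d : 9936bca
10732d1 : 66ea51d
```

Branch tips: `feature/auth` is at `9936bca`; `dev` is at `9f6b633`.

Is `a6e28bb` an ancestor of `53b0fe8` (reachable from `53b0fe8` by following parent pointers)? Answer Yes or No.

No

Ancestors of 53b0fe8: {53b0fe8, ff8f152}.
a6e28bb is not in that set, so it is not an ancestor of 53b0fe8.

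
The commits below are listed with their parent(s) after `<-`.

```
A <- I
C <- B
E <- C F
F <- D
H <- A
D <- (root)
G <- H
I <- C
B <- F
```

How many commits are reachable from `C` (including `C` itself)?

4

Walking parent pointers from C: reachable set = {B, C, D, F}.
That is 4 commits.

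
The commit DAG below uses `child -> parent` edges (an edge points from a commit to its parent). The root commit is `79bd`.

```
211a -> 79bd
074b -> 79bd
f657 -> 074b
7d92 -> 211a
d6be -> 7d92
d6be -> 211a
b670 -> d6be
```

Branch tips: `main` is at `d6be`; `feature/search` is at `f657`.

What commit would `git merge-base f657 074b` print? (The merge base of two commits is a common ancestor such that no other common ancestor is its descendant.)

074b

Ancestors of f657: {074b, 79bd, f657}.
Ancestors of 074b: {074b, 79bd}.
Common ancestors: {074b, 79bd}.
Among these, 074b is not an ancestor of any other common ancestor — it is the merge base.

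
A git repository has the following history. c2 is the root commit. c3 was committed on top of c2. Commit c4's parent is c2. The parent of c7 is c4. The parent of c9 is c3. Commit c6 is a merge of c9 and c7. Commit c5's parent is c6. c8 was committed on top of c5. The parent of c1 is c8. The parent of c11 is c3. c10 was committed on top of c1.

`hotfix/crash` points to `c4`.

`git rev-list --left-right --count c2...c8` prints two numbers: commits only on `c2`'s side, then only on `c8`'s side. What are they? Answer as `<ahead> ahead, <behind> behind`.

0 ahead, 7 behind

Reachable from c2: {c2}.
Reachable from c8: {c2, c3, c4, c5, c6, c7, c8, c9}.
Only in c2's history (ahead): {} — 0.
Only in c8's history (behind): {c3, c4, c5, c6, c7, c8, c9} — 7.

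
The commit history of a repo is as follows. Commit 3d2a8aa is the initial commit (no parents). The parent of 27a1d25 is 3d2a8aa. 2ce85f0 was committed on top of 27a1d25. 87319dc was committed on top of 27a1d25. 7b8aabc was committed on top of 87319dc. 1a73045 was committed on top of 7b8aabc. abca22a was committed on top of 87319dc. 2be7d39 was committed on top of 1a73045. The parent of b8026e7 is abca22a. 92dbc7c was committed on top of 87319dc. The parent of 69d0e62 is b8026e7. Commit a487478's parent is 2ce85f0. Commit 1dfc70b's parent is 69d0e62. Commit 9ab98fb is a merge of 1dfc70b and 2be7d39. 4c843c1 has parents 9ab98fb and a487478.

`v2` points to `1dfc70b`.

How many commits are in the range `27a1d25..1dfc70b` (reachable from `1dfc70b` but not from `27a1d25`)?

Reachable from 1dfc70b: {1dfc70b, 27a1d25, 3d2a8aa, 69d0e62, 87319dc, abca22a, b8026e7}.
Reachable from 27a1d25: {27a1d25, 3d2a8aa}.
In 1dfc70b's history but not 27a1d25's: {1dfc70b, 69d0e62, 87319dc, abca22a, b8026e7} — 5 commits.

5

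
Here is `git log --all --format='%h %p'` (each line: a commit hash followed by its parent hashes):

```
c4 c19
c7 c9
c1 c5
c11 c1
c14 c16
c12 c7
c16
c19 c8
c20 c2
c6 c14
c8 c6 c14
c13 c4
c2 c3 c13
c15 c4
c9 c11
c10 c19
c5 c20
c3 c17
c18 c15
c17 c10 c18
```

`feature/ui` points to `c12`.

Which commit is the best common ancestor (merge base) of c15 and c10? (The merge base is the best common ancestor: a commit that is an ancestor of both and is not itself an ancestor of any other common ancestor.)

Ancestors of c15: {c14, c15, c16, c19, c4, c6, c8}.
Ancestors of c10: {c10, c14, c16, c19, c6, c8}.
Common ancestors: {c14, c16, c19, c6, c8}.
Among these, c19 is not an ancestor of any other common ancestor — it is the merge base.

c19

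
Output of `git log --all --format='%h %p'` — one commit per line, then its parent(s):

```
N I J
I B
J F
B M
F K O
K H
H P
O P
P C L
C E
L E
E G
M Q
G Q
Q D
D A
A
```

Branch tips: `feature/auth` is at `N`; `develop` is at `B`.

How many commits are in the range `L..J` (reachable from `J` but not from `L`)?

7

Reachable from J: {A, C, D, E, F, G, H, J, K, L, O, P, Q}.
Reachable from L: {A, D, E, G, L, Q}.
In J's history but not L's: {C, F, H, J, K, O, P} — 7 commits.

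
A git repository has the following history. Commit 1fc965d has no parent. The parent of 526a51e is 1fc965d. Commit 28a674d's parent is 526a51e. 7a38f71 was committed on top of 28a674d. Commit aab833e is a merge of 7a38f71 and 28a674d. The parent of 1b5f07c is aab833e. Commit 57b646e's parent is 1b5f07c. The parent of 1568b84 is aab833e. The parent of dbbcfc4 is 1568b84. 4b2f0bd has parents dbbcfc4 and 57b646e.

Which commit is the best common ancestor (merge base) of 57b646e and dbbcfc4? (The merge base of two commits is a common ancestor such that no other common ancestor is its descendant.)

aab833e

Ancestors of 57b646e: {1b5f07c, 1fc965d, 28a674d, 526a51e, 57b646e, 7a38f71, aab833e}.
Ancestors of dbbcfc4: {1568b84, 1fc965d, 28a674d, 526a51e, 7a38f71, aab833e, dbbcfc4}.
Common ancestors: {1fc965d, 28a674d, 526a51e, 7a38f71, aab833e}.
Among these, aab833e is not an ancestor of any other common ancestor — it is the merge base.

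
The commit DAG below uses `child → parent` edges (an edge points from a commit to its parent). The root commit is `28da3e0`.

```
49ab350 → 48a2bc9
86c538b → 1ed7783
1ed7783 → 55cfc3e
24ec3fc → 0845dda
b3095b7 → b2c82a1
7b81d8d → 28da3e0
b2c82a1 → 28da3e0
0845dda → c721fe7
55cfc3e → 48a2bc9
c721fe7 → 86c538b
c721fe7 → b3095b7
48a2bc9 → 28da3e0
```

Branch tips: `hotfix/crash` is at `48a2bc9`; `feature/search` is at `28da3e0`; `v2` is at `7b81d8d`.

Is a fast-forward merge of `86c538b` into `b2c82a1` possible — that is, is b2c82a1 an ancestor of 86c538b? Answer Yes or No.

No

A fast-forward from b2c82a1 to 86c538b is possible iff b2c82a1 is an ancestor of 86c538b.
Ancestors of 86c538b: {1ed7783, 28da3e0, 48a2bc9, 55cfc3e, 86c538b}.
b2c82a1 is not among them, so fast-forward is not possible.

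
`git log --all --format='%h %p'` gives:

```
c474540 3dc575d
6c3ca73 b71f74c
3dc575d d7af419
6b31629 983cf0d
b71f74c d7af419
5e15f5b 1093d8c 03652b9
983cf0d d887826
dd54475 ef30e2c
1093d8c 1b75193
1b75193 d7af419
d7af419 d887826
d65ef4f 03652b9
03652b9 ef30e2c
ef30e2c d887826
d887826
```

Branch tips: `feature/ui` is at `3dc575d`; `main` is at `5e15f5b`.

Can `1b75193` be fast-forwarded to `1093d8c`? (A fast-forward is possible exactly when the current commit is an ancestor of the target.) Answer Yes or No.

Yes

A fast-forward from 1b75193 to 1093d8c is possible iff 1b75193 is an ancestor of 1093d8c.
Ancestors of 1093d8c: {1093d8c, 1b75193, d7af419, d887826}.
1b75193 is among them, so fast-forward is possible.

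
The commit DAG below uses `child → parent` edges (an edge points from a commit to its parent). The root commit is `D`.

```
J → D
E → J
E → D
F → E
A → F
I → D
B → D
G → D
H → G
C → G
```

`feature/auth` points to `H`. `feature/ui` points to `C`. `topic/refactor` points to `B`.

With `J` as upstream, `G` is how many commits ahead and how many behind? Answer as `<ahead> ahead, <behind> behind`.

1 ahead, 1 behind

Reachable from G: {D, G}.
Reachable from J: {D, J}.
Only in G's history (ahead): {G} — 1.
Only in J's history (behind): {J} — 1.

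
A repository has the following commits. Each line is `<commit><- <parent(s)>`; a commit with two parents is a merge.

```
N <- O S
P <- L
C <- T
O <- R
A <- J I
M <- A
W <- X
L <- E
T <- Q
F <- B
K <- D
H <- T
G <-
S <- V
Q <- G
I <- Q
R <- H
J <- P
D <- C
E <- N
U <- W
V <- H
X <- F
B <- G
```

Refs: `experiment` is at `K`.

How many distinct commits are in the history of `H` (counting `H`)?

Walking parent pointers from H: reachable set = {G, H, Q, T}.
That is 4 commits.

4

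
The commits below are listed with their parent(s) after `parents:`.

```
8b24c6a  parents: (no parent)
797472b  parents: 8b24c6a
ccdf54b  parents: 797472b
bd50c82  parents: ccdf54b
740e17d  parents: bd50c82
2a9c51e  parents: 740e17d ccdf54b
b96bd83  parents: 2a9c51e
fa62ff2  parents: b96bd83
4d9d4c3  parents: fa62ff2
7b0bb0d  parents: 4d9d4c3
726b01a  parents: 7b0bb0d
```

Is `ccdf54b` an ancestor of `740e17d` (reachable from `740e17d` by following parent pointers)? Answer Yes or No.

Yes

Ancestors of 740e17d (commits reachable by following parents): {740e17d, 797472b, 8b24c6a, bd50c82, ccdf54b}.
ccdf54b is in that set, so it is an ancestor of 740e17d.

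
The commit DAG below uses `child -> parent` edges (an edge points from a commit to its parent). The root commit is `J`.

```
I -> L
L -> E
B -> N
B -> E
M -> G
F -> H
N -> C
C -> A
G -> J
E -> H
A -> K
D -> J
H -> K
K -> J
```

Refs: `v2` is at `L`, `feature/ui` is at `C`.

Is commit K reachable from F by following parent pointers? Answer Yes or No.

Ancestors of F (commits reachable by following parents): {F, H, J, K}.
K is in that set, so it is an ancestor of F.

Yes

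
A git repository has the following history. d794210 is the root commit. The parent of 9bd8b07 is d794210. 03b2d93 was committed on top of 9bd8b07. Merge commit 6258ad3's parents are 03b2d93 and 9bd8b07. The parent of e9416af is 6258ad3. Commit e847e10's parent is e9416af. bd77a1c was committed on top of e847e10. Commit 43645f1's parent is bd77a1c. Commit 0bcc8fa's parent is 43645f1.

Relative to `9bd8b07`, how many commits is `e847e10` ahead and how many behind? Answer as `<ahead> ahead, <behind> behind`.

4 ahead, 0 behind

Reachable from e847e10: {03b2d93, 6258ad3, 9bd8b07, d794210, e847e10, e9416af}.
Reachable from 9bd8b07: {9bd8b07, d794210}.
Only in e847e10's history (ahead): {03b2d93, 6258ad3, e847e10, e9416af} — 4.
Only in 9bd8b07's history (behind): {} — 0.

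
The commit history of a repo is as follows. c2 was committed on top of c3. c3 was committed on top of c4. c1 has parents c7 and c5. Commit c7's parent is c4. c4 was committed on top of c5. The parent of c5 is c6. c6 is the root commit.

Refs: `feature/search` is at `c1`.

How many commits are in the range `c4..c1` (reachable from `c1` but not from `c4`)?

2

Reachable from c1: {c1, c4, c5, c6, c7}.
Reachable from c4: {c4, c5, c6}.
In c1's history but not c4's: {c1, c7} — 2 commits.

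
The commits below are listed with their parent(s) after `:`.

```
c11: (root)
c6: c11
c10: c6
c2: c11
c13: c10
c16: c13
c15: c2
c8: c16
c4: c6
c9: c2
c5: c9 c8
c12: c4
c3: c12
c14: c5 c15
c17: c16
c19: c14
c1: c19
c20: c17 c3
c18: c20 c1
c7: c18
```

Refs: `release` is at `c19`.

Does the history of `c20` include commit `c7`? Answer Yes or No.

No

Ancestors of c20: {c10, c11, c12, c13, c16, c17, c20, c3, c4, c6}.
c7 is not in that set, so it is not an ancestor of c20.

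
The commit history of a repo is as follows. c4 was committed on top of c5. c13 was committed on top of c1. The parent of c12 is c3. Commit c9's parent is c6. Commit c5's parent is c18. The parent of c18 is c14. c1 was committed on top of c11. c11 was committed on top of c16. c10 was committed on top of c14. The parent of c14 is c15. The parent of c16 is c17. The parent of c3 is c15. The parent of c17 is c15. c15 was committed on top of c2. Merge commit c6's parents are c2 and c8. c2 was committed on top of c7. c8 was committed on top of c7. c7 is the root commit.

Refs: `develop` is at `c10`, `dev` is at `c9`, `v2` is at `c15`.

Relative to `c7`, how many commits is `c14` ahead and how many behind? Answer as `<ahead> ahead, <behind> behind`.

3 ahead, 0 behind

Reachable from c14: {c14, c15, c2, c7}.
Reachable from c7: {c7}.
Only in c14's history (ahead): {c14, c15, c2} — 3.
Only in c7's history (behind): {} — 0.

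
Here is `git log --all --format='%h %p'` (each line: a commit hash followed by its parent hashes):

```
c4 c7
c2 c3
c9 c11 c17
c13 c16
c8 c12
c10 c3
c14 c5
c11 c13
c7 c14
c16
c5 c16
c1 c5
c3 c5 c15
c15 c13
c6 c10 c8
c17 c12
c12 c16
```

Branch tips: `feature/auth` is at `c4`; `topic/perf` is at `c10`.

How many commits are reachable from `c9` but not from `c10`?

4

Reachable from c9: {c11, c12, c13, c16, c17, c9}.
Reachable from c10: {c10, c13, c15, c16, c3, c5}.
In c9's history but not c10's: {c11, c12, c17, c9} — 4 commits.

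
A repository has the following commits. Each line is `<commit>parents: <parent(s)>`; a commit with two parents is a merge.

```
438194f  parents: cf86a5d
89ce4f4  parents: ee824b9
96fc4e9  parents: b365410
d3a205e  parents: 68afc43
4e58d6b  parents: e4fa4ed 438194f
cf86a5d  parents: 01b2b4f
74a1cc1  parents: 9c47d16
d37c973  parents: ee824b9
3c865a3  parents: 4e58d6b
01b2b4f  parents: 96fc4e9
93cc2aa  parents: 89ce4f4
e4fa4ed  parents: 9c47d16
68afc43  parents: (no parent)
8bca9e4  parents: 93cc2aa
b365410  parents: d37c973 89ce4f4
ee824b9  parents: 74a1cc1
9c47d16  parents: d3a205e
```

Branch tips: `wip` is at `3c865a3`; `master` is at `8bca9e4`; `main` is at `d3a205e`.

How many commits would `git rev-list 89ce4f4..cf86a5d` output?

Reachable from cf86a5d: {01b2b4f, 68afc43, 74a1cc1, 89ce4f4, 96fc4e9, 9c47d16, b365410, cf86a5d, d37c973, d3a205e, ee824b9}.
Reachable from 89ce4f4: {68afc43, 74a1cc1, 89ce4f4, 9c47d16, d3a205e, ee824b9}.
In cf86a5d's history but not 89ce4f4's: {01b2b4f, 96fc4e9, b365410, cf86a5d, d37c973} — 5 commits.

5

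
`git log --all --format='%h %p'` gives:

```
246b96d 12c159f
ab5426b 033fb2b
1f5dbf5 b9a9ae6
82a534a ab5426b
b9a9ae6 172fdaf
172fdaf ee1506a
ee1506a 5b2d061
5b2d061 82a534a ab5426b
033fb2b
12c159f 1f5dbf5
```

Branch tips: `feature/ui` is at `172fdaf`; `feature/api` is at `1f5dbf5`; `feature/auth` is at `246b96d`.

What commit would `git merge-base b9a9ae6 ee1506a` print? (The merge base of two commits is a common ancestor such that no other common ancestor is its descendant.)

ee1506a

Ancestors of b9a9ae6: {033fb2b, 172fdaf, 5b2d061, 82a534a, ab5426b, b9a9ae6, ee1506a}.
Ancestors of ee1506a: {033fb2b, 5b2d061, 82a534a, ab5426b, ee1506a}.
Common ancestors: {033fb2b, 5b2d061, 82a534a, ab5426b, ee1506a}.
Among these, ee1506a is not an ancestor of any other common ancestor — it is the merge base.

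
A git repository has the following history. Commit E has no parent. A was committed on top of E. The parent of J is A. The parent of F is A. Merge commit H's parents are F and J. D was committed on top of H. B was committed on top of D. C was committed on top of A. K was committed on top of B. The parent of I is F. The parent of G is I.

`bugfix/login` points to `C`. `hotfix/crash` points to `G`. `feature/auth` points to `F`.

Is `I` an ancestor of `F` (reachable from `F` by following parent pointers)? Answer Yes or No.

No

Ancestors of F: {A, E, F}.
I is not in that set, so it is not an ancestor of F.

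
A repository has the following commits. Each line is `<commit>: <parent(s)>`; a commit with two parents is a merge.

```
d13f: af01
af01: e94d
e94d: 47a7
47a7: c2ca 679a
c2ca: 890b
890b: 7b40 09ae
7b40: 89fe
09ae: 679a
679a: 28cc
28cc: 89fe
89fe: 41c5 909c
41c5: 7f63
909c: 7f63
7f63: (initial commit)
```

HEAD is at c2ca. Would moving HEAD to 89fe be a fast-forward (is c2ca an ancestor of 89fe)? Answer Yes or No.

A fast-forward from c2ca to 89fe is possible iff c2ca is an ancestor of 89fe.
Ancestors of 89fe: {41c5, 7f63, 89fe, 909c}.
c2ca is not among them, so fast-forward is not possible.

No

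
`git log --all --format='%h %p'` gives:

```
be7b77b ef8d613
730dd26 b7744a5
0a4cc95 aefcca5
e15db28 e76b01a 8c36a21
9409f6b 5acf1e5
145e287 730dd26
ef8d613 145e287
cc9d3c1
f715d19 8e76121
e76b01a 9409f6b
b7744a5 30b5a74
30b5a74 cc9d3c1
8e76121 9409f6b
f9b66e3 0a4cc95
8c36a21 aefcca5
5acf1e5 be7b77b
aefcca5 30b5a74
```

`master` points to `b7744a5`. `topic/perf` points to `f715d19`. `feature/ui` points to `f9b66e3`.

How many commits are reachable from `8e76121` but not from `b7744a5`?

Reachable from 8e76121: {145e287, 30b5a74, 5acf1e5, 730dd26, 8e76121, 9409f6b, b7744a5, be7b77b, cc9d3c1, ef8d613}.
Reachable from b7744a5: {30b5a74, b7744a5, cc9d3c1}.
In 8e76121's history but not b7744a5's: {145e287, 5acf1e5, 730dd26, 8e76121, 9409f6b, be7b77b, ef8d613} — 7 commits.

7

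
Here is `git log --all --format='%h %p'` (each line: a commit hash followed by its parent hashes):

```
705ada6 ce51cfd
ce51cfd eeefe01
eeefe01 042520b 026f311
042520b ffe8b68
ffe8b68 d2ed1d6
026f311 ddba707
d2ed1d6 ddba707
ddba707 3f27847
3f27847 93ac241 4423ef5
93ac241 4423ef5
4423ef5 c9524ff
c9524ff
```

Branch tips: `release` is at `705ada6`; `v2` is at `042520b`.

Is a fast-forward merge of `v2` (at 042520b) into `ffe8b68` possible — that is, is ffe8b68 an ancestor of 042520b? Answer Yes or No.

A fast-forward from ffe8b68 to 042520b is possible iff ffe8b68 is an ancestor of 042520b.
Ancestors of 042520b: {042520b, 3f27847, 4423ef5, 93ac241, c9524ff, d2ed1d6, ddba707, ffe8b68}.
ffe8b68 is among them, so fast-forward is possible.

Yes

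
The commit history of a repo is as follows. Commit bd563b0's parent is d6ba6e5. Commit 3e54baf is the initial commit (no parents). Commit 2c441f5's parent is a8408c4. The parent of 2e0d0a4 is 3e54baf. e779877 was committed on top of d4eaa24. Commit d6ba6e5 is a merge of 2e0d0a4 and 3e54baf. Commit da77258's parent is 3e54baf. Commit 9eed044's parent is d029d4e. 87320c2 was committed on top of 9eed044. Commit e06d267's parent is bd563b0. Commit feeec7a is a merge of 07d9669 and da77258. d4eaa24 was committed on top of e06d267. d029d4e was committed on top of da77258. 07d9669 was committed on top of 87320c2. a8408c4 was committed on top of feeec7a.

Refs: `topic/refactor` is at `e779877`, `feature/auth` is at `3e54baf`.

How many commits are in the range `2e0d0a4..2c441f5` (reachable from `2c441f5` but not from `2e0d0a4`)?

Reachable from 2c441f5: {07d9669, 2c441f5, 3e54baf, 87320c2, 9eed044, a8408c4, d029d4e, da77258, feeec7a}.
Reachable from 2e0d0a4: {2e0d0a4, 3e54baf}.
In 2c441f5's history but not 2e0d0a4's: {07d9669, 2c441f5, 87320c2, 9eed044, a8408c4, d029d4e, da77258, feeec7a} — 8 commits.

8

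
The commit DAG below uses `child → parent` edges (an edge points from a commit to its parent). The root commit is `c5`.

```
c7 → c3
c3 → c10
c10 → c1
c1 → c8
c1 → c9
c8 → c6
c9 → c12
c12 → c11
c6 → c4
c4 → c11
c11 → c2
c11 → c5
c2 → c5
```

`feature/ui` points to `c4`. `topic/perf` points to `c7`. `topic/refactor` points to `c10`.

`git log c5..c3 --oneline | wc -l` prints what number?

10

Reachable from c3: {c1, c10, c11, c12, c2, c3, c4, c5, c6, c8, c9}.
Reachable from c5: {c5}.
In c3's history but not c5's: {c1, c10, c11, c12, c2, c3, c4, c6, c8, c9} — 10 commits.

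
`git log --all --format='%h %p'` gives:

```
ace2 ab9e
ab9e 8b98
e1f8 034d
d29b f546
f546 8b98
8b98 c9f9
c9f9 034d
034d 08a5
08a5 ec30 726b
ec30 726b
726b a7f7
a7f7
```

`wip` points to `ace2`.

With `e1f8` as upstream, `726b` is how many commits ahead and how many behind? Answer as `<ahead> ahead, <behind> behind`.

Reachable from 726b: {726b, a7f7}.
Reachable from e1f8: {034d, 08a5, 726b, a7f7, e1f8, ec30}.
Only in 726b's history (ahead): {} — 0.
Only in e1f8's history (behind): {034d, 08a5, e1f8, ec30} — 4.

0 ahead, 4 behind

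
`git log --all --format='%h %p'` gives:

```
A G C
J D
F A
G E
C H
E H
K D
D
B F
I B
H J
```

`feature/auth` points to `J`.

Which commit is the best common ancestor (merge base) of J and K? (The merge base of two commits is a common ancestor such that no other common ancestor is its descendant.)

Ancestors of J: {D, J}.
Ancestors of K: {D, K}.
Common ancestors: {D}.
The only common ancestor is D, so it is the merge base.

D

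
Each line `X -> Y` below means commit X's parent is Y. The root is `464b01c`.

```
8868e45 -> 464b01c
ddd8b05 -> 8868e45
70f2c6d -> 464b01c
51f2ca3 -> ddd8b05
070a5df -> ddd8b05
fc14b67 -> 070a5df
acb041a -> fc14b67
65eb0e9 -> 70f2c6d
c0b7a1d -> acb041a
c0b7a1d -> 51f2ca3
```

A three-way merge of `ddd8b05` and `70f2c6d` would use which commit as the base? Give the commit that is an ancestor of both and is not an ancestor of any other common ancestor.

Ancestors of ddd8b05: {464b01c, 8868e45, ddd8b05}.
Ancestors of 70f2c6d: {464b01c, 70f2c6d}.
Common ancestors: {464b01c}.
The only common ancestor is 464b01c, so it is the merge base.

464b01c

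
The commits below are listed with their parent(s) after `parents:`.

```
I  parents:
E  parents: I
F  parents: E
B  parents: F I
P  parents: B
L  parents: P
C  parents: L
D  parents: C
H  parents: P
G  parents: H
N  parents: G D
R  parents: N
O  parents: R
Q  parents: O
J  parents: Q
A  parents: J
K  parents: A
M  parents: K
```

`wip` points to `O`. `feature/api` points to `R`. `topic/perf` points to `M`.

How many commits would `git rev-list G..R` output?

5

Reachable from R: {B, C, D, E, F, G, H, I, L, N, P, R}.
Reachable from G: {B, E, F, G, H, I, P}.
In R's history but not G's: {C, D, L, N, R} — 5 commits.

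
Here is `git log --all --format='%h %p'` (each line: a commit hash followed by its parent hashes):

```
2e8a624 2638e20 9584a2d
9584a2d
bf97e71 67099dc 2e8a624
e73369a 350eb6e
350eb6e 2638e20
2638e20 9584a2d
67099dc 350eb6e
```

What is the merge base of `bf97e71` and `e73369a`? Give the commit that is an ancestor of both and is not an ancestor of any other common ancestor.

350eb6e

Ancestors of bf97e71: {2638e20, 2e8a624, 350eb6e, 67099dc, 9584a2d, bf97e71}.
Ancestors of e73369a: {2638e20, 350eb6e, 9584a2d, e73369a}.
Common ancestors: {2638e20, 350eb6e, 9584a2d}.
Among these, 350eb6e is not an ancestor of any other common ancestor — it is the merge base.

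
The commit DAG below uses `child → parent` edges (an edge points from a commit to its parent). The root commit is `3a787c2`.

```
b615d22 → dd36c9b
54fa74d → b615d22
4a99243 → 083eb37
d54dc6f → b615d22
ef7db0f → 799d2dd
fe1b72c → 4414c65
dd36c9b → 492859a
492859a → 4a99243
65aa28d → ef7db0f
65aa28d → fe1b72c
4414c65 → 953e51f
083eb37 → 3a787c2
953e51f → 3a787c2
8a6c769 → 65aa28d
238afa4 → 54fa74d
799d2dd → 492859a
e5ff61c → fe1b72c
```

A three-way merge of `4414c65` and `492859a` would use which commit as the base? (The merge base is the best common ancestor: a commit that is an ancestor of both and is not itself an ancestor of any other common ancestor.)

3a787c2

Ancestors of 4414c65: {3a787c2, 4414c65, 953e51f}.
Ancestors of 492859a: {083eb37, 3a787c2, 492859a, 4a99243}.
Common ancestors: {3a787c2}.
The only common ancestor is 3a787c2, so it is the merge base.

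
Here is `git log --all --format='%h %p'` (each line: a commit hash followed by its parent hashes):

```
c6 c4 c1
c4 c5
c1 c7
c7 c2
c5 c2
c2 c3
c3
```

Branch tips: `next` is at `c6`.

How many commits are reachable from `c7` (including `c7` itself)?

Walking parent pointers from c7: reachable set = {c2, c3, c7}.
That is 3 commits.

3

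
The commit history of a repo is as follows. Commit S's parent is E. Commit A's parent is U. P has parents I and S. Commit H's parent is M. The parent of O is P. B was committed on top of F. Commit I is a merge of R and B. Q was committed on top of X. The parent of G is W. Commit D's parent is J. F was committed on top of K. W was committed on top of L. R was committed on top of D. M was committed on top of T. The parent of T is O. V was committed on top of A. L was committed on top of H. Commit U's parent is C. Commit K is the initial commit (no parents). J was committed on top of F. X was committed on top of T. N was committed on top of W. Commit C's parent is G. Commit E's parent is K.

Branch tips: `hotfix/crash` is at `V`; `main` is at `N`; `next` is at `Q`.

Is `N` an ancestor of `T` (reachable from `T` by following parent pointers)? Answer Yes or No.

Ancestors of T: {B, D, E, F, I, J, K, O, P, R, S, T}.
N is not in that set, so it is not an ancestor of T.

No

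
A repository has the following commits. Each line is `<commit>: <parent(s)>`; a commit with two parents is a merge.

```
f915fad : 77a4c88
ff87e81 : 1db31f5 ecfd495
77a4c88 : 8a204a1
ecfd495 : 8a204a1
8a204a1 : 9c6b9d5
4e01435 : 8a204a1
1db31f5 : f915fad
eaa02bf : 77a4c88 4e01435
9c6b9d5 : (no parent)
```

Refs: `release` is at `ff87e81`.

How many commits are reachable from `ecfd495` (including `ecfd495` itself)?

Walking parent pointers from ecfd495: reachable set = {8a204a1, 9c6b9d5, ecfd495}.
That is 3 commits.

3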